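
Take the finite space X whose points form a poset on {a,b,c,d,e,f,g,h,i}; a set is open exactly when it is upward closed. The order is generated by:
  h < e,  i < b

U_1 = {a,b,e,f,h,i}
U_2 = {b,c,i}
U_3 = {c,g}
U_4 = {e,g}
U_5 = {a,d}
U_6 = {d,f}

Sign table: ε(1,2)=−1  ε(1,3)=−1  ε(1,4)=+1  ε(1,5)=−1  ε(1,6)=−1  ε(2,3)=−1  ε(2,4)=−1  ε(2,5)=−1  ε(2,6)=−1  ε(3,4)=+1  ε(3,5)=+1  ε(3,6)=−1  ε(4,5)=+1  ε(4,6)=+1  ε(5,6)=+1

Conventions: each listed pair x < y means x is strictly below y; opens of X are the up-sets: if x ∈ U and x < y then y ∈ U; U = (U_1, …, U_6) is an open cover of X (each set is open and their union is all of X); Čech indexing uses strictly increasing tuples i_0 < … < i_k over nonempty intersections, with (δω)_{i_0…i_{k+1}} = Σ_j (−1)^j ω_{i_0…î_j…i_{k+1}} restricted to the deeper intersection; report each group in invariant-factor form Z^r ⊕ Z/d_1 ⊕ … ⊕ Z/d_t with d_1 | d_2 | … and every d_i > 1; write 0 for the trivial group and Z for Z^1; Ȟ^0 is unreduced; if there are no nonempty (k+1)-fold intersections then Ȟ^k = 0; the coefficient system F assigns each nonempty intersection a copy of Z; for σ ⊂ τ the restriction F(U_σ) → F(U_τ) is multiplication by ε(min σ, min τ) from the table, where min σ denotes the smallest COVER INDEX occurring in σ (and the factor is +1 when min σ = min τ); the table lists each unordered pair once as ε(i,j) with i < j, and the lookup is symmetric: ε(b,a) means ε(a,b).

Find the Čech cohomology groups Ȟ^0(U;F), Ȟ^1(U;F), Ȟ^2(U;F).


Ȟ^0 ≅ Z; Ȟ^1 ≅ Z^2; Ȟ^2 ≅ 0

nerve simplices:
  U12={b,i} U14={e} U15={a} U16={f} U23={c} U34={g} U56={d}
C dims 6,7; δ0: rk 5, SNF 1^5
degree 0: 6−5−0 = 1 → Ȟ^0 ≅ Z
degree 1: 7−0−5 = 2 → Ȟ^1 ≅ Z^2
degree 2: 0−0−0 = 0 → Ȟ^2 ≅ 0


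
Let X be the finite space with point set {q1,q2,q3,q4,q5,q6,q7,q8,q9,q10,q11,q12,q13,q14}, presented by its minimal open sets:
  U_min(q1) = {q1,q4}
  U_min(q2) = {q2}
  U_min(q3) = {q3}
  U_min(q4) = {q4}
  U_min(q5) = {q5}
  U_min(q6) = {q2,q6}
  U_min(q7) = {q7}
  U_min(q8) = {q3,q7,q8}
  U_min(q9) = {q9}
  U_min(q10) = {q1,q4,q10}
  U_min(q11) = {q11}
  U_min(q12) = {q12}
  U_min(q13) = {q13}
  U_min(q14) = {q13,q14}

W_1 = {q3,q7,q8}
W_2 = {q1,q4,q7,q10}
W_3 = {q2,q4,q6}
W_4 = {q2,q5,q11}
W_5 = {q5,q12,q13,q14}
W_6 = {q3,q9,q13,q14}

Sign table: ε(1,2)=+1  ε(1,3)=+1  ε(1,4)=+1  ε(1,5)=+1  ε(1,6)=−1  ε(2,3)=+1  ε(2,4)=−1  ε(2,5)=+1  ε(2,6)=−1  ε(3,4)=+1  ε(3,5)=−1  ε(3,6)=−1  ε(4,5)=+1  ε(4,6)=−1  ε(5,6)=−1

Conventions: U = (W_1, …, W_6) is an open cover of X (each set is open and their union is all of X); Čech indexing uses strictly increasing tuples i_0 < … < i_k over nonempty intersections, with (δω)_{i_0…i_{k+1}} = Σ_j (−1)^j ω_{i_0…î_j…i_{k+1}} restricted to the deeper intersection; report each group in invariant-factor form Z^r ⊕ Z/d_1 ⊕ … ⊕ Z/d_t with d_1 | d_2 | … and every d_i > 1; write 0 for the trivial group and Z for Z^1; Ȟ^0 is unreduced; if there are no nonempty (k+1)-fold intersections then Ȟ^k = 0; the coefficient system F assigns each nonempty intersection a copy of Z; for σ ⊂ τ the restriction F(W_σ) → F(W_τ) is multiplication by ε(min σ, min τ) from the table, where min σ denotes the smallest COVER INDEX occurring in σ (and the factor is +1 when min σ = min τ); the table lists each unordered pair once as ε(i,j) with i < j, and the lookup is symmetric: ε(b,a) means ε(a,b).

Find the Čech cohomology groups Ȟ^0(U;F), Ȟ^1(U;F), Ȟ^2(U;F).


Ȟ^0 ≅ Z, Ȟ^1 ≅ Z and Ȟ^2 ≅ 0

nerve of the cover:
  W12={q7} W16={q3} W23={q4} W34={q2} W45={q5} W56={q13,q14}
C dims 6,6; δ0: rk 5, SNF 1^5
Ȟ^0 = (6 − 5) − 0 = 1, so Ȟ^0 ≅ Z
Ȟ^1 = (6 − 0) − 5 = 1, so Ȟ^1 ≅ Z
Ȟ^2 = (0 − 0) − 0 = 0, so Ȟ^2 ≅ 0


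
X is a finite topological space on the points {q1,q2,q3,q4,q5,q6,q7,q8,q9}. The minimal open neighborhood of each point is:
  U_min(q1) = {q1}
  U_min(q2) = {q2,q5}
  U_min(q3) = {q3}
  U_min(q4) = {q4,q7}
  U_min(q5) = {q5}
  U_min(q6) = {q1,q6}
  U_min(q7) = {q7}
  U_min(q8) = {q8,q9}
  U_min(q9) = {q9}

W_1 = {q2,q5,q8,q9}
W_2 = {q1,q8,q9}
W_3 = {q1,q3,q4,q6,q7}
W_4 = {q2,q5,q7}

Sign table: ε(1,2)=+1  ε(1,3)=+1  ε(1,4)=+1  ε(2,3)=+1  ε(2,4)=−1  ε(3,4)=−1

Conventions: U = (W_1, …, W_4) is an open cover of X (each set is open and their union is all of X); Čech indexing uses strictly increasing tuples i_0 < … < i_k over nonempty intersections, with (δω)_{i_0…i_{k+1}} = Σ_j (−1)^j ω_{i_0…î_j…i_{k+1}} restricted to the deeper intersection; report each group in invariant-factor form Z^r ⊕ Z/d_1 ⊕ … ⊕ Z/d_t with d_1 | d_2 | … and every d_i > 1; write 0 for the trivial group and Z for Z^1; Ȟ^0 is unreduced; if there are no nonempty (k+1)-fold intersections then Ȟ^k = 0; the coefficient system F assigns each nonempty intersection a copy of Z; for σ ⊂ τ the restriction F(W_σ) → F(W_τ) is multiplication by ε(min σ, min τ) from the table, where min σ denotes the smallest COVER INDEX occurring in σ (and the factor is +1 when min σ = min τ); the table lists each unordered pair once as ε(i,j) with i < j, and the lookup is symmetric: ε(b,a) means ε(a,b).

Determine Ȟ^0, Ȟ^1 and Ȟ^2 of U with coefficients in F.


nerve simplices:
  W12={q8,q9} W14={q2,q5} W23={q1} W34={q7}
C dims 4,4; δ0: rk 4, SNF 1^3·2
degree 0: 4−4−0 = 0 → Ȟ^0 ≅ 0
degree 1: 4−0−4 = 0 plus torsion [2] → Ȟ^1 ≅ Z/2
degree 2: 0−0−0 = 0 → Ȟ^2 ≅ 0

Ȟ^0 = 0, Ȟ^1 = Z/2 and Ȟ^2 = 0


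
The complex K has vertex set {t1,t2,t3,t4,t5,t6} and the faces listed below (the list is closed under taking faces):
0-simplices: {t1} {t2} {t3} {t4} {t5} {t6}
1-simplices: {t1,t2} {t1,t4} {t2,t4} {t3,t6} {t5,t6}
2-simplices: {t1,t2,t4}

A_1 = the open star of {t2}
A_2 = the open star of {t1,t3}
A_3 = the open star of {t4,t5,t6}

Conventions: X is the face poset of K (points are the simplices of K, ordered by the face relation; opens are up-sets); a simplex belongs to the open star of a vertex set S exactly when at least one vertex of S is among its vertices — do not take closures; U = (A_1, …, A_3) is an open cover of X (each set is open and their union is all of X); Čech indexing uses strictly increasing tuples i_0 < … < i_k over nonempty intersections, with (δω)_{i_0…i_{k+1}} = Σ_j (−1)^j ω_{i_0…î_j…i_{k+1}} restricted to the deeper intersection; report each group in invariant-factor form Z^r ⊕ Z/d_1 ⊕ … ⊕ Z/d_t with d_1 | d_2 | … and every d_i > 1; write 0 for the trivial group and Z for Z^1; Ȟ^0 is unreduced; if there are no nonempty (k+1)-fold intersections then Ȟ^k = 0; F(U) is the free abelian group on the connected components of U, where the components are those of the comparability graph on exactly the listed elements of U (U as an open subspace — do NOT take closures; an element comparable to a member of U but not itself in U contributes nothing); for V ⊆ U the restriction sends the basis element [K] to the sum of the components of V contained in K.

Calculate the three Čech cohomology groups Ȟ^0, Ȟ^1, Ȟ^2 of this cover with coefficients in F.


Ȟ^0(U;F) ≅ Z^2, Ȟ^1(U;F) ≅ 0, Ȟ^2(U;F) ≅ 0

nerve of the cover:
  A1={{t2},{t1,t2},{t2,t4},{t1,t2,t4}} A2={{t1},{t3},{t1,t2},{t1,t4},{t3,t6},{t1,t2,t4}} A3={{t4},{t5},{t6},{t1,t4},{t2,t4},{t3,t6},{t5,t6},{t1,t2,t4}}
  A12={{t1,t2},{t1,t2,t4}} A13={{t2,t4},{t1,t2,t4}} A23={{t1,t4},{t3,t6},{t1,t2,t4}}
  A123={{t1,t2,t4}}
components per intersection:
  A1: {{t2},{t1,t2},{t2,t4},{t1,t2,t4}}
  A2: {{t1},{t1,t2},{t1,t4},{t1,t2,t4}} {{t3},{t3,t6}}
  A3: {{t4},{t1,t4},{t2,t4},{t1,t2,t4}} {{t5},{t6},{t3,t6},{t5,t6}}
  A12: {{t1,t2},{t1,t2,t4}}
  A13: {{t2,t4},{t1,t2,t4}}
  A23: {{t1,t4},{t1,t2,t4}} {{t3,t6}}
  A123: {{t1,t2,t4}}
C dims 5,4,1; δ0: rk 3, SNF 1^3; δ1: rk 1, SNF 1^1
Ȟ^0 = (5 − 3) − 0 = 2, so Ȟ^0 ≅ Z^2
Ȟ^1 = (4 − 1) − 3 = 0, so Ȟ^1 ≅ 0
Ȟ^2 = (1 − 0) − 1 = 0, so Ȟ^2 ≅ 0


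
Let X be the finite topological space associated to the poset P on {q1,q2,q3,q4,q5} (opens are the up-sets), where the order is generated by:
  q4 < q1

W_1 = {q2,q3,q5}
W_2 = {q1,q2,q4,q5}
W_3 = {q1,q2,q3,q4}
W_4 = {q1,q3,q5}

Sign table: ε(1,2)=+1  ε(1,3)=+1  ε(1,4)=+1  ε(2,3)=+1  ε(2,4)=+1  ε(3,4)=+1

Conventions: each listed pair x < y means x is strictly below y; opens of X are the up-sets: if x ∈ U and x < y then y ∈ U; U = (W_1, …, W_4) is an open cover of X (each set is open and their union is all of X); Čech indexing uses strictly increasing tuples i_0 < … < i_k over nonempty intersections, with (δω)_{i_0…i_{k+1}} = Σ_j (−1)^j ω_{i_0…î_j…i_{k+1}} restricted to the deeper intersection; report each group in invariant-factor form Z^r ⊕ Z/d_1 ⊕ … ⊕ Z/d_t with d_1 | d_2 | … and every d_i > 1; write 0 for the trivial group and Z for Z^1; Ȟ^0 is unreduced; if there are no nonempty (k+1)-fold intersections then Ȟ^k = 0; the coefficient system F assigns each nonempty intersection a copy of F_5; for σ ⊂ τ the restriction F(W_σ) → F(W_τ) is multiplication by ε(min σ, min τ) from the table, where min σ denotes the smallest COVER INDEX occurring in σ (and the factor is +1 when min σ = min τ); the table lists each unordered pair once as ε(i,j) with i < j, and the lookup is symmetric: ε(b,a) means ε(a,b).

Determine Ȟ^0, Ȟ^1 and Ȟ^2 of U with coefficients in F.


nerve of the cover:
  W12={q2,q5} W13={q2,q3} W14={q3,q5} W23={q1,q2,q4} W24={q1,q5} W34={q1,q3}
  W123={q2} W124={q5} W134={q3} W234={q1}
C dims 4,6,4; δ0: rk_F5 3; δ1: rk_F5 3
Ȟ^0 = (4 − 3) − 0 = 1, so Ȟ^0 ≅ Z/5
Ȟ^1 = (6 − 3) − 3 = 0, so Ȟ^1 ≅ 0
Ȟ^2 = (4 − 0) − 3 = 1, so Ȟ^2 ≅ Z/5

Ȟ^0 ≅ Z/5, Ȟ^1 ≅ 0, Ȟ^2 ≅ Z/5


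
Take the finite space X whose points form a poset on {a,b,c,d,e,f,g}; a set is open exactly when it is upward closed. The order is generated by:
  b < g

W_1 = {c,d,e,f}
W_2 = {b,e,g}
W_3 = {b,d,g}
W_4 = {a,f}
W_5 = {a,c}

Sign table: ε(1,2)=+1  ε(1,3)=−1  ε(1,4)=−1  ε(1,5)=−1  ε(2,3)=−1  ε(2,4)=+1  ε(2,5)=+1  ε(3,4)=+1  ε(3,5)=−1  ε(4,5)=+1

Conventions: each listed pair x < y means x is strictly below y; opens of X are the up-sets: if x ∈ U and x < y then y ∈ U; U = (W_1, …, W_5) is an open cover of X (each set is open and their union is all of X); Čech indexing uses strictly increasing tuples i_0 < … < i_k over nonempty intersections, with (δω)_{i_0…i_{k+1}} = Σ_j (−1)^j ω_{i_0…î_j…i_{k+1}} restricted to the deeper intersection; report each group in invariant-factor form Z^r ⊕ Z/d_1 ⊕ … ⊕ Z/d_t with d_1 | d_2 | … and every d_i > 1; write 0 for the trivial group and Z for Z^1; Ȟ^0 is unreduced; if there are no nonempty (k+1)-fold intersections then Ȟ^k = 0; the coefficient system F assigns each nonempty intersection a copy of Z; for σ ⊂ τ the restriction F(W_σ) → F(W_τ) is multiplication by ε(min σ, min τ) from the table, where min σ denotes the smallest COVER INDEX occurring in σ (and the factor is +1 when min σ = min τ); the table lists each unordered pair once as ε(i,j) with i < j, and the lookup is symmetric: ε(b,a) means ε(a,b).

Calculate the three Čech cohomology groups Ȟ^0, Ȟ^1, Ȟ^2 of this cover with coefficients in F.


nonempty intersections:
  W12={e} W13={d} W14={f} W15={c} W23={b,g} W45={a}
C dims 5,6; δ0: rk 4, SNF 1^4
Ȟ^0: (5−4)−0=1 ⇒ Z
Ȟ^1: (6−0)−4=2 ⇒ Z^2
Ȟ^2: (0−0)−0=0 ⇒ 0

Ȟ^0 ≅ Z,  Ȟ^1 ≅ Z^2,  Ȟ^2 ≅ 0


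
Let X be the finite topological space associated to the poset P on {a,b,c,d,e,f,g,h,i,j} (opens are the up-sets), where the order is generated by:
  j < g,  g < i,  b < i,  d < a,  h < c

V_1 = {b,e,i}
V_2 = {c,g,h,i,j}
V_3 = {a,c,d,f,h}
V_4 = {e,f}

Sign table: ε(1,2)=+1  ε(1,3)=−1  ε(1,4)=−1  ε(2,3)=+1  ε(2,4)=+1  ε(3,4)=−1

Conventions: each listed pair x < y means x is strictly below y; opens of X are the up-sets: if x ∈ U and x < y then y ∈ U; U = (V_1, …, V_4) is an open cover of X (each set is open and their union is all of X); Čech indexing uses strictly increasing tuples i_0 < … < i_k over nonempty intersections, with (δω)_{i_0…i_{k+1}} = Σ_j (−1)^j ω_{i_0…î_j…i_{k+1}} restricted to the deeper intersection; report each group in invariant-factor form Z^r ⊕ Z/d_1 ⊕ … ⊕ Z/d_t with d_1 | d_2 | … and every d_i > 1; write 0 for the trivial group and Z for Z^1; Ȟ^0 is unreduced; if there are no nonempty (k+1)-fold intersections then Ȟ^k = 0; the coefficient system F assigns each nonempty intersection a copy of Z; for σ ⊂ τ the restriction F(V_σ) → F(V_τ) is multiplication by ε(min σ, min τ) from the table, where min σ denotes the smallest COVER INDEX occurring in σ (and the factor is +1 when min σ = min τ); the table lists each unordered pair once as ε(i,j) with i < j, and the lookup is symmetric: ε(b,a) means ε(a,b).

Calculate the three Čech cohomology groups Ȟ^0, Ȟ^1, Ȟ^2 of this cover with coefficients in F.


Ȟ^0(U;F) ≅ Z, Ȟ^1(U;F) ≅ Z and Ȟ^2(U;F) ≅ 0

cover nerve:
  V12={i} V14={e} V23={c,h} V34={f}
C dims 4,4; δ0: rk 3, SNF 1^3
Ȟ^0: (4−3)−0=1 ⇒ Z
Ȟ^1: (4−0)−3=1 ⇒ Z
Ȟ^2: (0−0)−0=0 ⇒ 0


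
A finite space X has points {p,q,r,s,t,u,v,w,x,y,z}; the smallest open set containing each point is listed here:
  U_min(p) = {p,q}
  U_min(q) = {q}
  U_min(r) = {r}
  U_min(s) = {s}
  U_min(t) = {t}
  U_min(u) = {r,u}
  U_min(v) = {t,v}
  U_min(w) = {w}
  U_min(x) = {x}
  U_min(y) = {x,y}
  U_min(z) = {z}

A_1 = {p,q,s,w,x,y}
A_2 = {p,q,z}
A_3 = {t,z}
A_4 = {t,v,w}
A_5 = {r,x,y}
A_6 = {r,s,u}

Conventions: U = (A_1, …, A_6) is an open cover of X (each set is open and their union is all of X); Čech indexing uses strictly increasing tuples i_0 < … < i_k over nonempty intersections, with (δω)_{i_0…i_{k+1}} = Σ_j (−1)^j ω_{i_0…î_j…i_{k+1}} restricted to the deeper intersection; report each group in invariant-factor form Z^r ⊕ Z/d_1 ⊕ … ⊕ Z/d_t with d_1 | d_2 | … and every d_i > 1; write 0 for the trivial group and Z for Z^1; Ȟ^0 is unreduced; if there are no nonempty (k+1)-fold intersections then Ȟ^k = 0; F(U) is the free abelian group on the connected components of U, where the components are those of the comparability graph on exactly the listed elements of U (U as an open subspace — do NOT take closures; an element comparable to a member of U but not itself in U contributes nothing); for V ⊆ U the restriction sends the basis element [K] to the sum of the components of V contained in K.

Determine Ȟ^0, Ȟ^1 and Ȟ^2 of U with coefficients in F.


Ȟ^0 = Z^7, Ȟ^1 = 0, Ȟ^2 = 0

nonempty overlaps:
  A12={p,q} A14={w} A15={x,y} A16={s} A23={z} A34={t} A56={r}
components per intersection:
  A1: {p,q} {s} {w} {x,y}
  A2: {p,q} {z}
  A3: {t} {z}
  A4: {t,v} {w}
  A5: {r} {x,y}
  A6: {r,u} {s}
  A12: {p,q}
  A14: {w}
  A15: {x,y}
  A16: {s}
  A23: {z}
  A34: {t}
  A56: {r}
C dims 14,7; δ0: rk 7, SNF 1^7
degree 0: 14−7−0 = 7 → Ȟ^0 ≅ Z^7
degree 1: 7−0−7 = 0 → Ȟ^1 ≅ 0
degree 2: 0−0−0 = 0 → Ȟ^2 ≅ 0


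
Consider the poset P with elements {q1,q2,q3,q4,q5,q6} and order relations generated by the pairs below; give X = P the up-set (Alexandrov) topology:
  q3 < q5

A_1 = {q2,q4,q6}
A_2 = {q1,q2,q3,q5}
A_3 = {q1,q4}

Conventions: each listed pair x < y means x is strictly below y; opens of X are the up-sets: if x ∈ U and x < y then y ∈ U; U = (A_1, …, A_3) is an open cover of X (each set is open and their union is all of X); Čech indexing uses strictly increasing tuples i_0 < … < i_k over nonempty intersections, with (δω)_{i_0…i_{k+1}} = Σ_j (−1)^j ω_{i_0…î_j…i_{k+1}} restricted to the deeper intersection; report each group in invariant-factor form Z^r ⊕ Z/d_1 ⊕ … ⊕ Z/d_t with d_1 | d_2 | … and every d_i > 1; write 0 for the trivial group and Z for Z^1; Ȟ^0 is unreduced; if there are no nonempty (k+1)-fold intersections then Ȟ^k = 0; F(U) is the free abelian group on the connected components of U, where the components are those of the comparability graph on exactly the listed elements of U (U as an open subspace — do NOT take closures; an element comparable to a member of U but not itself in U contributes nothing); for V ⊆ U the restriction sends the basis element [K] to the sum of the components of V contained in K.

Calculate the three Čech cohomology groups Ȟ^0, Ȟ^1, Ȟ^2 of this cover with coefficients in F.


Ȟ^0 ≅ Z^5; Ȟ^1 ≅ 0; Ȟ^2 ≅ 0

intersection data:
  A12={q2} A13={q4} A23={q1}
components per intersection:
  A1: {q2} {q4} {q6}
  A2: {q1} {q2} {q3,q5}
  A3: {q1} {q4}
  A12: {q2}
  A13: {q4}
  A23: {q1}
C dims 8,3; δ0: rk 3, SNF 1^3
Ȟ^0 = (8 − 3) − 0 = 5, so Ȟ^0 ≅ Z^5
Ȟ^1 = (3 − 0) − 3 = 0, so Ȟ^1 ≅ 0
Ȟ^2 = (0 − 0) − 0 = 0, so Ȟ^2 ≅ 0


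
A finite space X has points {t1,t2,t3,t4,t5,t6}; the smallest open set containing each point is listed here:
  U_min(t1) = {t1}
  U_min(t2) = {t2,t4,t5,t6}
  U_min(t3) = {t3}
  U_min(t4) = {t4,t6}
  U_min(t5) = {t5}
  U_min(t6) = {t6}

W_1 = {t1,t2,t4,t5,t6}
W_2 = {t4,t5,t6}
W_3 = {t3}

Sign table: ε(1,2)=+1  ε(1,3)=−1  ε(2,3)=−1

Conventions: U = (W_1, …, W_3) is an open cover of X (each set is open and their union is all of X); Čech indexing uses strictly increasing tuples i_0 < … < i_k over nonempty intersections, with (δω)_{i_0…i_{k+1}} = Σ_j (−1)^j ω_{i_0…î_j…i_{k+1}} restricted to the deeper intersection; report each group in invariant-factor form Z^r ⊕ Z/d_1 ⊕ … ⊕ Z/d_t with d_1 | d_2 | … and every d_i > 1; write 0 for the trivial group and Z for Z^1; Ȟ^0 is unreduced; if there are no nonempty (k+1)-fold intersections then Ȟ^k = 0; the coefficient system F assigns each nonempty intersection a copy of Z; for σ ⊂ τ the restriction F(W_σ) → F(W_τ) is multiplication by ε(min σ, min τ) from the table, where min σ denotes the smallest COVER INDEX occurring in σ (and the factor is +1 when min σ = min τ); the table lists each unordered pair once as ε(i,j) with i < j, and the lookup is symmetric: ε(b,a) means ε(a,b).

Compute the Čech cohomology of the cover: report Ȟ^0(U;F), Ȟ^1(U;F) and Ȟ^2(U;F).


nonempty intersections:
  W12={t4,t5,t6}
C dims 3,1; δ0: rk 1, SNF 1^1
Ȟ^0: (3−1)−0=2 ⇒ Z^2
Ȟ^1: (1−0)−1=0 ⇒ 0
Ȟ^2: (0−0)−0=0 ⇒ 0

Ȟ^0 = Z^2, Ȟ^1 = 0 and Ȟ^2 = 0


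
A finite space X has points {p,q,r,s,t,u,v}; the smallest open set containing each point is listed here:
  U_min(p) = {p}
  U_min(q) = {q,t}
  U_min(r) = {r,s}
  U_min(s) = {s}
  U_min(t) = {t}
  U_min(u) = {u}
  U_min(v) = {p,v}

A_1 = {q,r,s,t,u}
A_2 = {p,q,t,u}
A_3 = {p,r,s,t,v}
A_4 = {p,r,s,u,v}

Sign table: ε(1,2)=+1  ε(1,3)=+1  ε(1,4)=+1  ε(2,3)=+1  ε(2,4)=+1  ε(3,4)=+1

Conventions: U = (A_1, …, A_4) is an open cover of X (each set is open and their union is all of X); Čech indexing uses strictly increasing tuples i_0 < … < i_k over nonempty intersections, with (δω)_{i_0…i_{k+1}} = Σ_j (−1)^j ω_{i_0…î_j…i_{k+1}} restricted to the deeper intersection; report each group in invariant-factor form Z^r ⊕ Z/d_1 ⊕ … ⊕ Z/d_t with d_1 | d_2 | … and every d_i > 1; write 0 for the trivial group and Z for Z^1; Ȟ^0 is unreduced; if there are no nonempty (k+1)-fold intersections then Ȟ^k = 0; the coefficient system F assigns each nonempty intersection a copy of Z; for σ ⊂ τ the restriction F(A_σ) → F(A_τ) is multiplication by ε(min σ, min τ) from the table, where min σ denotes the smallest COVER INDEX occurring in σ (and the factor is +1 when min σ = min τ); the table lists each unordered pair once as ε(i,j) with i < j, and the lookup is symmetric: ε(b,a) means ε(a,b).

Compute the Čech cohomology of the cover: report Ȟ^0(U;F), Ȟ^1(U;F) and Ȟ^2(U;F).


Ȟ^0 = Z, Ȟ^1 = 0 and Ȟ^2 = Z

nonempty overlaps:
  A12={q,t,u} A13={r,s,t} A14={r,s,u} A23={p,t} A24={p,u} A34={p,r,s,v}
  A123={t} A124={u} A134={r,s} A234={p}
C dims 4,6,4; δ0: rk 3, SNF 1^3; δ1: rk 3, SNF 1^3
degree 0: 4−3−0 = 1 → Ȟ^0 ≅ Z
degree 1: 6−3−3 = 0 → Ȟ^1 ≅ 0
degree 2: 4−0−3 = 1 → Ȟ^2 ≅ Z


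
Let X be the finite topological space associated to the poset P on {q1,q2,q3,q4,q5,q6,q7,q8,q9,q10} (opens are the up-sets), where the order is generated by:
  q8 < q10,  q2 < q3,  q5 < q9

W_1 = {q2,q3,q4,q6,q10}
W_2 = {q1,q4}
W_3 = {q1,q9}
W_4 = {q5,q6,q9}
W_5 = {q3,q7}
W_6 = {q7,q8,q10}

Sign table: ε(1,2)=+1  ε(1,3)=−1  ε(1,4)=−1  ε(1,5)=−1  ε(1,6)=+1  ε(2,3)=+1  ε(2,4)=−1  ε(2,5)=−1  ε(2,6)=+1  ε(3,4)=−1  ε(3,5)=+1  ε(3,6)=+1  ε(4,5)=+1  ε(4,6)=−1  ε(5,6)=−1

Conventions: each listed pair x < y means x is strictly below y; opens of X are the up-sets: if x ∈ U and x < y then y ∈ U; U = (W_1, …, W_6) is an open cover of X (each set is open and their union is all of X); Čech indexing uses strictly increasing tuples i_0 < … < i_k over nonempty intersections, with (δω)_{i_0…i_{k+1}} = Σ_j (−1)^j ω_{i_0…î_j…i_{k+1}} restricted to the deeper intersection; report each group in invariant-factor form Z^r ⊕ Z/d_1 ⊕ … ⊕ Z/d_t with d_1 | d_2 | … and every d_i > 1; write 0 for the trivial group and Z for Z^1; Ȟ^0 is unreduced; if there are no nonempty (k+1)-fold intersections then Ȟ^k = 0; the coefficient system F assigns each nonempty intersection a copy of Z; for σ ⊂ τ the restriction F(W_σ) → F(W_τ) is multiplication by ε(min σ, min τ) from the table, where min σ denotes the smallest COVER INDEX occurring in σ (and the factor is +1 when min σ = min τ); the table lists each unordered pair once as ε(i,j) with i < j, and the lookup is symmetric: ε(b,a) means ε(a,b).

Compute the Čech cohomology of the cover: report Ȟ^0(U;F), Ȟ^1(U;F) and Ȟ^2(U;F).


cover nerve:
  W12={q4} W14={q6} W15={q3} W16={q10} W23={q1} W34={q9} W56={q7}
C dims 6,7; δ0: rk 5, SNF 1^5
Ȟ^0: (6−5)−0=1 ⇒ Z
Ȟ^1: (7−0)−5=2 ⇒ Z^2
Ȟ^2: (0−0)−0=0 ⇒ 0

Ȟ^0(U;F) ≅ Z, Ȟ^1(U;F) ≅ Z^2 and Ȟ^2(U;F) ≅ 0


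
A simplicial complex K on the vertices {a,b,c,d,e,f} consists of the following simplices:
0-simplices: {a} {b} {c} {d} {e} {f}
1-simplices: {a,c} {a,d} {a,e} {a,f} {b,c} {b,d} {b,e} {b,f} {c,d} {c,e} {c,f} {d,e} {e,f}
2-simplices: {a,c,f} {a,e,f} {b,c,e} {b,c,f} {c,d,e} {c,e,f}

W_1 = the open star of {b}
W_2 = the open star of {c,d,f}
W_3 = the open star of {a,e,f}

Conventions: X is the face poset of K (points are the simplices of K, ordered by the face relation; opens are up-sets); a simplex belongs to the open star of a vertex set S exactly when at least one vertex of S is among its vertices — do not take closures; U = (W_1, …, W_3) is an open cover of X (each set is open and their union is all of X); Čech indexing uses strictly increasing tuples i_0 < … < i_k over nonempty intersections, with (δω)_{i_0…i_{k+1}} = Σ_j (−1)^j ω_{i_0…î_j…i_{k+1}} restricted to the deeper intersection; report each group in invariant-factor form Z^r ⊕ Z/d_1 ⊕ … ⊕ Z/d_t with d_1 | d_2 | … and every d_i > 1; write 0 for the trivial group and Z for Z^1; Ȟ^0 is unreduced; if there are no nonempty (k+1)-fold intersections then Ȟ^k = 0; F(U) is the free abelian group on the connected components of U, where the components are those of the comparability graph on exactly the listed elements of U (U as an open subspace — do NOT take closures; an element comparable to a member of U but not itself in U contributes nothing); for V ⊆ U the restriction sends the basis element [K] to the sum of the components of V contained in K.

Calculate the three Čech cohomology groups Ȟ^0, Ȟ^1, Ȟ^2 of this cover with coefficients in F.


Ȟ^0 ≅ Z, Ȟ^1 ≅ Z^2, Ȟ^2 ≅ 0

nonempty overlaps:
  W1={{b},{b,c},{b,d},{b,e},{b,f},{b,c,e},{b,c,f}} W2={{c},{d},{f},{a,c},{a,d},{a,f},{b,c},{b,d},{b,f},{c,d},{c,e},{c,f},{d,e},{e,f},{a,c,f},{a,e,f},{b,c,e},{b,c,f},{c,d,e},{c,e,f}} W3={{a},{e},{f},{a,c},{a,d},{a,e},{a,f},{b,e},{b,f},{c,e},{c,f},{d,e},{e,f},{a,c,f},{a,e,f},{b,c,e},{b,c,f},{c,d,e},{c,e,f}}
  W12={{b,c},{b,d},{b,f},{b,c,e},{b,c,f}} W13={{b,e},{b,f},{b,c,e},{b,c,f}} W23={{f},{a,c},{a,d},{a,f},{b,f},{c,e},{c,f},{d,e},{e,f},{a,c,f},{a,e,f},{b,c,e},{b,c,f},{c,d,e},{c,e,f}}
  W123={{b,f},{b,c,e},{b,c,f}}
components per intersection:
  W1: {{b},{b,c},{b,d},{b,e},{b,f},{b,c,e},{b,c,f}}
  W2: {{c},{d},{f},{a,c},{a,d},{a,f},{b,c},{b,d},{b,f},{c,d},{c,e},{c,f},{d,e},{e,f},{a,c,f},{a,e,f},{b,c,e},{b,c,f},{c,d,e},{c,e,f}}
  W3: {{a},{e},{f},{a,c},{a,d},{a,e},{a,f},{b,e},{b,f},{c,e},{c,f},{d,e},{e,f},{a,c,f},{a,e,f},{b,c,e},{b,c,f},{c,d,e},{c,e,f}}
  W12: {{b,c},{b,f},{b,c,e},{b,c,f}} {{b,d}}
  W13: {{b,e},{b,c,e}} {{b,f},{b,c,f}}
  W23: {{f},{a,c},{a,f},{b,f},{c,e},{c,f},{d,e},{e,f},{a,c,f},{a,e,f},{b,c,e},{b,c,f},{c,d,e},{c,e,f}} {{a,d}}
  W123: {{b,f},{b,c,f}} {{b,c,e}}
C dims 3,6,2; δ0: rk 2, SNF 1^2; δ1: rk 2, SNF 1^2
degree 0: 3−2−0 = 1 → Ȟ^0 ≅ Z
degree 1: 6−2−2 = 2 → Ȟ^1 ≅ Z^2
degree 2: 2−0−2 = 0 → Ȟ^2 ≅ 0


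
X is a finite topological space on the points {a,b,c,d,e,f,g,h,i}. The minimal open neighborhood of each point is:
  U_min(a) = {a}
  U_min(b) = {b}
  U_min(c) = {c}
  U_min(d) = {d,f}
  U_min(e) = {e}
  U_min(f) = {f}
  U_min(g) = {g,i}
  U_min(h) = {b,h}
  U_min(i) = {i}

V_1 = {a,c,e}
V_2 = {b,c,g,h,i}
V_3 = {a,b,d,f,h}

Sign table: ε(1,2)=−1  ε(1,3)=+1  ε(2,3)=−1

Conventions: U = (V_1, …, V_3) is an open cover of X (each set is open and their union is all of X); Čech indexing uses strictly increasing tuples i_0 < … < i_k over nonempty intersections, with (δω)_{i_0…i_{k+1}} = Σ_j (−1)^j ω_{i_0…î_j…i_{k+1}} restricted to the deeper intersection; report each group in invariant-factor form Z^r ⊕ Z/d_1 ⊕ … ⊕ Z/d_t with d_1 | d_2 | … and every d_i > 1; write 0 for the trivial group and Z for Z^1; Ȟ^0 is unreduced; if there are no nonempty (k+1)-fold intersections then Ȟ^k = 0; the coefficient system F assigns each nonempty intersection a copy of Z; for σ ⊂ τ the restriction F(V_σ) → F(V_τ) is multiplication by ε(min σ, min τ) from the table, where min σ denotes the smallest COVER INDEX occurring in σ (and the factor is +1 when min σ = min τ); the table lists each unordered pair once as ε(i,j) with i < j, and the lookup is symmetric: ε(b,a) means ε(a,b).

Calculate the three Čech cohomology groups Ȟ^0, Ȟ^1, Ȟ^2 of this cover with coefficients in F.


Ȟ^0 ≅ Z, Ȟ^1 ≅ Z, Ȟ^2 ≅ 0

nonempty overlaps:
  V12={c} V13={a} V23={b,h}
C dims 3,3; δ0: rk 2, SNF 1^2
degree 0: 3−2−0 = 1 → Ȟ^0 ≅ Z
degree 1: 3−0−2 = 1 → Ȟ^1 ≅ Z
degree 2: 0−0−0 = 0 → Ȟ^2 ≅ 0


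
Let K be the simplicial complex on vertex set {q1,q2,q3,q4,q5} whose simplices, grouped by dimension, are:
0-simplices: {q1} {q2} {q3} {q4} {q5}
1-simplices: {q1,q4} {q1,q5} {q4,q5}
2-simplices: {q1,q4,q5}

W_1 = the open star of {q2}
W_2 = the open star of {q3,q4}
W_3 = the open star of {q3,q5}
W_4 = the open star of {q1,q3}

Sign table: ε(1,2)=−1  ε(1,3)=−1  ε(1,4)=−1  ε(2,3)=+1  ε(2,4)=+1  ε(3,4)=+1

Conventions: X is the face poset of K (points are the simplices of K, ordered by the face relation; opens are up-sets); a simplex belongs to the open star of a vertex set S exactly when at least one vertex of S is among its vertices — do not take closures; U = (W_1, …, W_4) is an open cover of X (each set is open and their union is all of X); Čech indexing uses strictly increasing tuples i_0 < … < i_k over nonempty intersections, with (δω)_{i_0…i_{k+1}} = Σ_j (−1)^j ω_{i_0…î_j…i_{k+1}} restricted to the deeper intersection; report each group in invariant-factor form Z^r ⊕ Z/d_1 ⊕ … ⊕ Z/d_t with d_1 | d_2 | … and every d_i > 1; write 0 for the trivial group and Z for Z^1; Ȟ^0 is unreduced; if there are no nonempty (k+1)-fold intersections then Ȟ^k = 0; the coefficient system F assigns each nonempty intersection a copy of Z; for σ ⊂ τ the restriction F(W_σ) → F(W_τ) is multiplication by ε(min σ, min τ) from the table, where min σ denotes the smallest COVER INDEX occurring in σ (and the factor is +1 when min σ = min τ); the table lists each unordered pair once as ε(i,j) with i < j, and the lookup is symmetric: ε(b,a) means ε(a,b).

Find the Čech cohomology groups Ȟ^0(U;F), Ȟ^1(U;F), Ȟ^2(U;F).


nonempty overlaps:
  W1={{q2}} W2={{q3},{q4},{q1,q4},{q4,q5},{q1,q4,q5}} W3={{q3},{q5},{q1,q5},{q4,q5},{q1,q4,q5}} W4={{q1},{q3},{q1,q4},{q1,q5},{q1,q4,q5}}
  W23={{q3},{q4,q5},{q1,q4,q5}} W24={{q3},{q1,q4},{q1,q4,q5}} W34={{q3},{q1,q5},{q1,q4,q5}}
  W234={{q3},{q1,q4,q5}}
C dims 4,3,1; δ0: rk 2, SNF 1^2; δ1: rk 1, SNF 1^1
degree 0: 4−2−0 = 2 → Ȟ^0 ≅ Z^2
degree 1: 3−1−2 = 0 → Ȟ^1 ≅ 0
degree 2: 1−0−1 = 0 → Ȟ^2 ≅ 0

Ȟ^0(U;F) ≅ Z^2, Ȟ^1(U;F) ≅ 0, Ȟ^2(U;F) ≅ 0


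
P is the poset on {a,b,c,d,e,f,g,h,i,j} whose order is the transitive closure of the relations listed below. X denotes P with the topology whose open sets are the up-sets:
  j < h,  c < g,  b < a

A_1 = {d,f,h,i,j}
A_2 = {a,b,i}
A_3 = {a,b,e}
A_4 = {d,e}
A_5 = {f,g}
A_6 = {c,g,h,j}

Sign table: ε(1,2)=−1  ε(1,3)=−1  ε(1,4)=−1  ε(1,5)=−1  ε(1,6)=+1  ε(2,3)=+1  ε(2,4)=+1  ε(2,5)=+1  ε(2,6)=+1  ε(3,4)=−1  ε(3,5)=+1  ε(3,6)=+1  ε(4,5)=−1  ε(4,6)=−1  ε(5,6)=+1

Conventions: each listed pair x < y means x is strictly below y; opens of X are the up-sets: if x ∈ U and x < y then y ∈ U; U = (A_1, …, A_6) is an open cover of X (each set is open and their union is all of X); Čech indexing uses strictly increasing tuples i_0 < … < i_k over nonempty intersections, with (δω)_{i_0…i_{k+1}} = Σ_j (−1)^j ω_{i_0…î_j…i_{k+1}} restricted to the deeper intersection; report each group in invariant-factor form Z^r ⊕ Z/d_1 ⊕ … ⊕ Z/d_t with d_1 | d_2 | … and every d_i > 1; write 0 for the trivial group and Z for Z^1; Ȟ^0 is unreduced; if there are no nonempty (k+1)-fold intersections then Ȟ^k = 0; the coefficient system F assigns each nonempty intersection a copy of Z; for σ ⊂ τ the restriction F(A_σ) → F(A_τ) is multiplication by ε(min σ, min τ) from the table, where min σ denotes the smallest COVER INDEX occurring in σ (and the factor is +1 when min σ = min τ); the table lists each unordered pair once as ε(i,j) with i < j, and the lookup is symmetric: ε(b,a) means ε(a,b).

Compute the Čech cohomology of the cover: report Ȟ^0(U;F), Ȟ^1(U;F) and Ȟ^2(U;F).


Ȟ^0 = 0, Ȟ^1 = Z ⊕ Z/2 and Ȟ^2 = 0

nonempty intersections:
  A12={i} A14={d} A15={f} A16={h,j} A23={a,b} A34={e} A56={g}
C dims 6,7; δ0: rk 6, SNF 1^5·2
Ȟ^0: (6−6)−0=0 ⇒ 0
Ȟ^1: (7−0)−6=1 plus torsion [2] ⇒ Z ⊕ Z/2
Ȟ^2: (0−0)−0=0 ⇒ 0


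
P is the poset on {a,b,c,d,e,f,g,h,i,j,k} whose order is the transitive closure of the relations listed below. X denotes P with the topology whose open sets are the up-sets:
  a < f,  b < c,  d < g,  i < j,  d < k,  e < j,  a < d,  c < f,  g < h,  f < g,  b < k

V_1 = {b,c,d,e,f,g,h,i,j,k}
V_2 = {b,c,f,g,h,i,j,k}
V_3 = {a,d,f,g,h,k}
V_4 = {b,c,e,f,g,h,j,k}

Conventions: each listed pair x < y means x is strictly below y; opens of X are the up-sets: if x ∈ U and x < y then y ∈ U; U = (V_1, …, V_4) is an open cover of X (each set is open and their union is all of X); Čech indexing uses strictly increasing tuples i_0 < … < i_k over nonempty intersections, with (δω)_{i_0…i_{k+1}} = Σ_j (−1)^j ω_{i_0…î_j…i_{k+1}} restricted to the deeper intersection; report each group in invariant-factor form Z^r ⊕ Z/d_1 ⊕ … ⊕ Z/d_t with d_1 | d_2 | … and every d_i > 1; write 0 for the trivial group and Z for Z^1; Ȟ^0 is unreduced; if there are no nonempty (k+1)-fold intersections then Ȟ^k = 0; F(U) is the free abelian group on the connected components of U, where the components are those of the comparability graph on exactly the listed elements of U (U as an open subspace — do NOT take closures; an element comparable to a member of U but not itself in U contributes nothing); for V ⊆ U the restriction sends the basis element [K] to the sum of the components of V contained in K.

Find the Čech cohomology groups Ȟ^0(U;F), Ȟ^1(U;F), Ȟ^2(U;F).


Ȟ^0 ≅ Z^2; Ȟ^1 ≅ 0; Ȟ^2 ≅ 0

nerve of the cover:
  V12={b,c,f,g,h,i,j,k} V13={d,f,g,h,k} V14={b,c,e,f,g,h,j,k} V23={f,g,h,k} V24={b,c,f,g,h,j,k} V34={f,g,h,k}
  V123={f,g,h,k} V124={b,c,f,g,h,j,k} V134={f,g,h,k} V234={f,g,h,k}
  V1234={f,g,h,k}
components per intersection:
  V1: {b,c,d,f,g,h,k} {e,i,j}
  V2: {b,c,f,g,h,k} {i,j}
  V3: {a,d,f,g,h,k}
  V4: {b,c,f,g,h,k} {e,j}
  V12: {b,c,f,g,h,k} {i,j}
  V13: {d,f,g,h,k}
  V14: {b,c,f,g,h,k} {e,j}
  V23: {f,g,h} {k}
  V24: {b,c,f,g,h,k} {j}
  V34: {f,g,h} {k}
  V123: {f,g,h} {k}
  V124: {b,c,f,g,h,k} {j}
  V134: {f,g,h} {k}
  V234: {f,g,h} {k}
  V1234: {f,g,h} {k}
C dims 7,11,8,2; δ0: rk 5, SNF 1^5; δ1: rk 6, SNF 1^6; δ2: rk 2, SNF 1^2
Ȟ^0 = (7 − 5) − 0 = 2, so Ȟ^0 ≅ Z^2
Ȟ^1 = (11 − 6) − 5 = 0, so Ȟ^1 ≅ 0
Ȟ^2 = (8 − 2) − 6 = 0, so Ȟ^2 ≅ 0


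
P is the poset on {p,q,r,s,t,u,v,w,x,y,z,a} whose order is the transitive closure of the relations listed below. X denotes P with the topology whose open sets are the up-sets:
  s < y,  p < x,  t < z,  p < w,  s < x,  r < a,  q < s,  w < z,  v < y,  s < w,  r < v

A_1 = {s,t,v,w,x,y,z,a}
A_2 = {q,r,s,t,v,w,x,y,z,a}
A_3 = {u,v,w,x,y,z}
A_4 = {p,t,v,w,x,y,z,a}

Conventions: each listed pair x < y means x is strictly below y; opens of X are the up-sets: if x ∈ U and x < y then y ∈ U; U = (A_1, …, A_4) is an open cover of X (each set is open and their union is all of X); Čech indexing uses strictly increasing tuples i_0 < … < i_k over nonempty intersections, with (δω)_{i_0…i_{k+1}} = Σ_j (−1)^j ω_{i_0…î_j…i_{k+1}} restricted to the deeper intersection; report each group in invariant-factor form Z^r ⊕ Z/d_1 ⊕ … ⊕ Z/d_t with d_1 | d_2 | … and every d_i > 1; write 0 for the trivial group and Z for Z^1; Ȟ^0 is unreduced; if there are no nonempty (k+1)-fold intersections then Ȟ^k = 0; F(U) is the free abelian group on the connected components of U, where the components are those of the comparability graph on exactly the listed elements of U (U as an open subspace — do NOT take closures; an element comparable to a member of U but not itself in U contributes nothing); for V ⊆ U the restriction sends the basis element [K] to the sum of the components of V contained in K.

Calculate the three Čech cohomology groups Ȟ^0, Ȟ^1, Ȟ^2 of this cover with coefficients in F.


nonempty intersections:
  A12={s,t,v,w,x,y,z,a} A13={v,w,x,y,z} A14={t,v,w,x,y,z,a} A23={v,w,x,y,z} A24={t,v,w,x,y,z,a} A34={v,w,x,y,z}
  A123={v,w,x,y,z} A124={t,v,w,x,y,z,a} A134={v,w,x,y,z} A234={v,w,x,y,z}
  A1234={v,w,x,y,z}
components per intersection:
  A1: {s,t,v,w,x,y,z} {a}
  A2: {q,r,s,t,v,w,x,y,z,a}
  A3: {u} {v,y} {w,z} {x}
  A4: {p,t,w,x,z} {v,y} {a}
  A12: {s,t,v,w,x,y,z} {a}
  A13: {v,y} {w,z} {x}
  A14: {t,w,z} {v,y} {x} {a}
  A23: {v,y} {w,z} {x}
  A24: {t,w,z} {v,y} {x} {a}
  A34: {v,y} {w,z} {x}
  A123: {v,y} {w,z} {x}
  A124: {t,w,z} {v,y} {x} {a}
  A134: {v,y} {w,z} {x}
  A234: {v,y} {w,z} {x}
  A1234: {v,y} {w,z} {x}
C dims 10,19,13,3; δ0: rk 8, SNF 1^8; δ1: rk 10, SNF 1^10; δ2: rk 3, SNF 1^3
Ȟ^0: (10−8)−0=2 ⇒ Z^2
Ȟ^1: (19−10)−8=1 ⇒ Z
Ȟ^2: (13−3)−10=0 ⇒ 0

Ȟ^0 = Z^2, Ȟ^1 = Z, Ȟ^2 = 0


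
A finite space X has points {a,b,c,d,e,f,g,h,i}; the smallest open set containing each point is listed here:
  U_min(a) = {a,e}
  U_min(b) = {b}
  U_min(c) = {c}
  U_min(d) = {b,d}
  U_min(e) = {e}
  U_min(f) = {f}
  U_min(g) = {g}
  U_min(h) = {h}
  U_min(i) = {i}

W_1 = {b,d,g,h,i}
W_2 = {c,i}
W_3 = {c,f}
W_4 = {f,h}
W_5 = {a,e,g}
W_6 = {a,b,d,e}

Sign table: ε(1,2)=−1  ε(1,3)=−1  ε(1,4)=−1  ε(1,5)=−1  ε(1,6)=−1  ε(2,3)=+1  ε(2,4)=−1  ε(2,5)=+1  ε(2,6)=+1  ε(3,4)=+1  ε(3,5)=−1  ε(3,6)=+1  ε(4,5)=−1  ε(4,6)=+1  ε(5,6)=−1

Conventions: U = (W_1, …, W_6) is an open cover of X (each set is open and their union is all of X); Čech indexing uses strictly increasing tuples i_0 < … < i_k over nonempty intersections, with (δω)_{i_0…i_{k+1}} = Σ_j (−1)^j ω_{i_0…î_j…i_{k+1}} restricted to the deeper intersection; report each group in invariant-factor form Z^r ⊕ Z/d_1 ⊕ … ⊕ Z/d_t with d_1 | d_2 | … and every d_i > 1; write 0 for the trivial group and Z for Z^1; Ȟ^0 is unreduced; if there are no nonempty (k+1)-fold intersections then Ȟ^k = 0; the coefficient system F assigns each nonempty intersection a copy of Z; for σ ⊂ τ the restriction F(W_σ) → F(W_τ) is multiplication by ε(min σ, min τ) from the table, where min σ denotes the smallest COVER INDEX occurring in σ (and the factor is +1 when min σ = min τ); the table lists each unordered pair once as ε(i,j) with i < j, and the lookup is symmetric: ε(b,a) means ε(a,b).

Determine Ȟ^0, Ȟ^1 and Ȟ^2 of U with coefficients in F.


intersection data:
  W12={i} W14={h} W15={g} W16={b,d} W23={c} W34={f} W56={a,e}
C dims 6,7; δ0: rk 6, SNF 1^5·2
Ȟ^0 = (6 − 6) − 0 = 0, so Ȟ^0 ≅ 0
Ȟ^1 = (7 − 0) − 6 = 1 plus torsion [2], so Ȟ^1 ≅ Z ⊕ Z/2
Ȟ^2 = (0 − 0) − 0 = 0, so Ȟ^2 ≅ 0

Ȟ^0 ≅ 0, Ȟ^1 ≅ Z ⊕ Z/2 and Ȟ^2 ≅ 0


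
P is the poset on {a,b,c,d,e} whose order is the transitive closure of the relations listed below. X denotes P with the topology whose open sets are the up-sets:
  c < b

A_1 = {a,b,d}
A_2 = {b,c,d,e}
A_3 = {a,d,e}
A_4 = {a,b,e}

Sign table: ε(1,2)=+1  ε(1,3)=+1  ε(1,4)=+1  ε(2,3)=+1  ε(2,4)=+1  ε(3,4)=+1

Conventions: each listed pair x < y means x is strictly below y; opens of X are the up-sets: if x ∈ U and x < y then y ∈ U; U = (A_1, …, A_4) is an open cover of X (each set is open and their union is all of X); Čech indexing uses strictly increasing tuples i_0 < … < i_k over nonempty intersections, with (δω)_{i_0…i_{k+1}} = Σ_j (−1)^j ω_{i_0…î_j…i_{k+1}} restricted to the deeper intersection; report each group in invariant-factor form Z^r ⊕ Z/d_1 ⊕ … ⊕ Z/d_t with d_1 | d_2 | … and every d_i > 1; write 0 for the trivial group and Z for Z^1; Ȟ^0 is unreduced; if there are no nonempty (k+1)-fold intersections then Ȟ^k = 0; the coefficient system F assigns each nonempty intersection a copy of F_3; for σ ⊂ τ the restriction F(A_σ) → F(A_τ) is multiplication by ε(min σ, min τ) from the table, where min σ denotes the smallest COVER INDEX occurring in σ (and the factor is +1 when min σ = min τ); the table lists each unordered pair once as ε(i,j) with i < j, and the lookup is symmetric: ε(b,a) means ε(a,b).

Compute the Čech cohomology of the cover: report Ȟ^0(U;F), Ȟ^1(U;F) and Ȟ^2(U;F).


cover nerve:
  A12={b,d} A13={a,d} A14={a,b} A23={d,e} A24={b,e} A34={a,e}
  A123={d} A124={b} A134={a} A234={e}
C dims 4,6,4; δ0: rk_F3 3; δ1: rk_F3 3
Ȟ^0: (4−3)−0=1 ⇒ Z/3
Ȟ^1: (6−3)−3=0 ⇒ 0
Ȟ^2: (4−0)−3=1 ⇒ Z/3

Ȟ^0 = Z/3,  Ȟ^1 = 0,  Ȟ^2 = Z/3


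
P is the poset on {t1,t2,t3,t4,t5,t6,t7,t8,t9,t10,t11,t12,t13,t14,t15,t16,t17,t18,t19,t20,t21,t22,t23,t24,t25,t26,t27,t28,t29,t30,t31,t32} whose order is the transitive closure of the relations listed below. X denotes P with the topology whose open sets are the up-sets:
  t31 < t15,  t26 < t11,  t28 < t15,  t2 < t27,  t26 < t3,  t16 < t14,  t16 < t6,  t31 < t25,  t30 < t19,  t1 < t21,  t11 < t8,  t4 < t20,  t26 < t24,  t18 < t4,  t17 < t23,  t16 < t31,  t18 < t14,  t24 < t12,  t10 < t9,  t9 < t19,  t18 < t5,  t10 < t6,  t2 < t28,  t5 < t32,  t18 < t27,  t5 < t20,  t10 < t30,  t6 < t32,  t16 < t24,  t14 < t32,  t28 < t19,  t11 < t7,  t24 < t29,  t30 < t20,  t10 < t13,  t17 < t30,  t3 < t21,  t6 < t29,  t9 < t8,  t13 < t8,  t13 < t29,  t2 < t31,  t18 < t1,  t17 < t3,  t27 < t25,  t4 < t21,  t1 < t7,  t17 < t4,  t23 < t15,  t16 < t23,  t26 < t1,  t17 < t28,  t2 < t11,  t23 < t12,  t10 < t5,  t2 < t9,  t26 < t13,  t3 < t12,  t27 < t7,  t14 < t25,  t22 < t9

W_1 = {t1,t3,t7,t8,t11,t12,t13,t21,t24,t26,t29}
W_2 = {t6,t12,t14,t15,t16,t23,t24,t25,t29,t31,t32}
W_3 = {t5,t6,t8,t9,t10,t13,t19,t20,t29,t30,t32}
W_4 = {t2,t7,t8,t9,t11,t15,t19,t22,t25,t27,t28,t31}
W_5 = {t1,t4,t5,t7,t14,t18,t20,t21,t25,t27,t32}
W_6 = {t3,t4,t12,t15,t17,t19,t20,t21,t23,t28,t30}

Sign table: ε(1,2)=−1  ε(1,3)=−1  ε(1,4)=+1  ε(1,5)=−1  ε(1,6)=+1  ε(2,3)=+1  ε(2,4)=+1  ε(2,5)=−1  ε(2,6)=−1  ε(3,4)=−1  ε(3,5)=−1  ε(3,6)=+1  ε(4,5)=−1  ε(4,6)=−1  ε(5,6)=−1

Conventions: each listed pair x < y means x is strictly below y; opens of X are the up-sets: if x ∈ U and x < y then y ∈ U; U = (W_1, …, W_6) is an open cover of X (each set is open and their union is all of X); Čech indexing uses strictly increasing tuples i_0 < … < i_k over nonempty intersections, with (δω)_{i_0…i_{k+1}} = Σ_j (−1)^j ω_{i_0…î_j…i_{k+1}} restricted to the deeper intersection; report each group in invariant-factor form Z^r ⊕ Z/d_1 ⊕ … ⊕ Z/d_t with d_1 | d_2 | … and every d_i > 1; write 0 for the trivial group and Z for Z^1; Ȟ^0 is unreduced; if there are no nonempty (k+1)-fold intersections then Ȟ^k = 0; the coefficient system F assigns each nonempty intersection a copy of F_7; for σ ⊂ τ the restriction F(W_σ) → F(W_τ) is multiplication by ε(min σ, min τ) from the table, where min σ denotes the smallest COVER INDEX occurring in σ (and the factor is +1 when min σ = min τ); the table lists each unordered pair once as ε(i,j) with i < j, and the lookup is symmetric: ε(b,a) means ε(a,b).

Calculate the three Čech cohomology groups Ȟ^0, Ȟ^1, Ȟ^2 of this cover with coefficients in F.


nerve of the cover:
  W12={t12,t24,t29} W13={t8,t13,t29} W14={t7,t8,t11} W15={t1,t7,t21} W16={t3,t12,t21} W23={t6,t29,t32} W24={t15,t25,t31} W25={t14,t25,t32} W26={t12,t15,t23} W34={t8,t9,t19} W35={t5,t20,t32} W36={t19,t20,t30} W45={t7,t25,t27} W46={t15,t19,t28} W56={t4,t20,t21}
  W123={t29} W126={t12} W134={t8} W145={t7} W156={t21} W235={t32} W245={t25} W246={t15} W346={t19} W356={t20}
C dims 6,15,10; δ0: rk_F7 6; δ1: rk_F7 9
Ȟ^0 = (6 − 6) − 0 = 0, so Ȟ^0 ≅ 0
Ȟ^1 = (15 − 9) − 6 = 0, so Ȟ^1 ≅ 0
Ȟ^2 = (10 − 0) − 9 = 1, so Ȟ^2 ≅ Z/7

Ȟ^0(U;F) ≅ 0; Ȟ^1(U;F) ≅ 0; Ȟ^2(U;F) ≅ Z/7
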